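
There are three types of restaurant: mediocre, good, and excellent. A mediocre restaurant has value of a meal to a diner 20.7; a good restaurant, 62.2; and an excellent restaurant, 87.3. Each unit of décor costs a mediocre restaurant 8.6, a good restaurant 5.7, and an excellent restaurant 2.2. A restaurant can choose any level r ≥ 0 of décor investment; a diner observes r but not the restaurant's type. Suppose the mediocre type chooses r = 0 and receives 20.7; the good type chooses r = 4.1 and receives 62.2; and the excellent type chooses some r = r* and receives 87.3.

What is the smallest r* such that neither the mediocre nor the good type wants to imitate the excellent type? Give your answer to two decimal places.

8.50

Mediocre type (on-path payoff 20.7) won't mimic when 20.7 ≥ 87.3 − 8.6·r*, i.e. r* ≥ 7.74.
Good type (on-path payoff 62.2 − 5.7×4.1 = 38.83) won't mimic when 38.83 ≥ 87.3 − 5.7·r*, i.e. r* ≥ 8.50.
Both must hold, so r* = max(7.74, 8.50) = 8.50. The good type's constraint binds.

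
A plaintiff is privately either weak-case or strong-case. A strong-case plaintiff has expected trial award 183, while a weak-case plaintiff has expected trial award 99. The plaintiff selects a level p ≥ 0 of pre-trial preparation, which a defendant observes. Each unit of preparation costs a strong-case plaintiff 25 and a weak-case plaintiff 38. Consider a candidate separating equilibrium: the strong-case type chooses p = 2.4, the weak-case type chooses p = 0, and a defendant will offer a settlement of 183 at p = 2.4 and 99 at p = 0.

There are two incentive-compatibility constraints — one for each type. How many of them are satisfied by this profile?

Strong-case type: signal → 183 − 25 × 2.4 = 123; deviate to 0 → 99. IC holds (123 ≥ 99).
Weak-case type: stay at 0 → 99; mimic → 183 − 38 × 2.4 = 91.8. IC holds (99 ≥ 91.8).
2 of 2 constraints hold, so this is a separating equilibrium.

2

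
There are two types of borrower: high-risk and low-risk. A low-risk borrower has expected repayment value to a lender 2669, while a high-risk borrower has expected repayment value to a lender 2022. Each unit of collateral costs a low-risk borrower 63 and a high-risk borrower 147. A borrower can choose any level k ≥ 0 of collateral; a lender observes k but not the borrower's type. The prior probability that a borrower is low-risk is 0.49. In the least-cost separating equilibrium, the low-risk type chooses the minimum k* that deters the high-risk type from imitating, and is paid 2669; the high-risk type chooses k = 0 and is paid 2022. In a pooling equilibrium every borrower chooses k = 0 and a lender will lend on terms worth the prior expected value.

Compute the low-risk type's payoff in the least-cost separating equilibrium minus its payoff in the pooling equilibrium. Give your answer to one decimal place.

Least-cost separating signal: k* solves 2022 = 2669 − 147·k*, so k* = (2669 − 2022)/147 ≈ 4.4014.
Low-risk type's separating payoff: 2669 − 63 × k* = 2669 − 63 × (2669 − 2022)/147 = 2669 − 40761/147 ≈ 2391.714.
Pooling payoff: 0.49 × 2669 + 0.51 × 2022 = 2339.03.
Difference: 2391.714 − 2339.03 = 52.684, i.e. 52.7 to one decimal place.
The low-risk type prefers to separate.

52.7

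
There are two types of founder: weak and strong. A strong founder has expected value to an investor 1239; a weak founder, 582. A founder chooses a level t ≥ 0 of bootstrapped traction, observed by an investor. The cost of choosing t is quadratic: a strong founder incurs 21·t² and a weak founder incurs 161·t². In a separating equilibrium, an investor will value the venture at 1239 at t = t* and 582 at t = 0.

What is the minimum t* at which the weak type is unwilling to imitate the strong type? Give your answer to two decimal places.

2.02

The weak type at t = 0 receives 582; imitating at t* yields 1239 − 161·t*².
Indifference: 582 = 1239 − 161·t*², so t*² = (1239 − 582) / 161 ≈ 4.0807.
t* = √4.0807 ≈ 2.02.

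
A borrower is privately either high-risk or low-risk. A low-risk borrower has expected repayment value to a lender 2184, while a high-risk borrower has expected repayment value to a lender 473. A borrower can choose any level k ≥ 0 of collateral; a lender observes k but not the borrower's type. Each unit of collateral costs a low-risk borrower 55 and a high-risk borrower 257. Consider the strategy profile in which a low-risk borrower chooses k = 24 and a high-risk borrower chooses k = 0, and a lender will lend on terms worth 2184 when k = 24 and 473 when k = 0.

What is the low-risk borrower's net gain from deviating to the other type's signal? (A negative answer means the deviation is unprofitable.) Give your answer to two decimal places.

-391.00

Playing k = 24 the low-risk borrower receives 2184 − 55 × 24 = 864.
Deviating to k = 0 yields 473 instead.
Gain from deviating: 473 − 864 = -391.00.
The gain is negative, so the low-risk type's incentive-compatibility constraint is satisfied.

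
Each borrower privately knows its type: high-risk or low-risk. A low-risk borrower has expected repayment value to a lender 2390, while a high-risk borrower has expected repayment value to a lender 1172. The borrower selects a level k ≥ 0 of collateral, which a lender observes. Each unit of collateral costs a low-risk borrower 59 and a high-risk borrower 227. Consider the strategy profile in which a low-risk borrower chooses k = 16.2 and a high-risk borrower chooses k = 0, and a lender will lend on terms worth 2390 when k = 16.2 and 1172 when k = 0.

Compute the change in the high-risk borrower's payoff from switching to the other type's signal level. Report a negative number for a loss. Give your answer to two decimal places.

Playing k = 0 the high-risk borrower receives 1172.
Deviating to k = 16.2 brings payment 2390 at cost 227 × 16.2 = 3677.4, netting -1287.4.
Gain from deviating: -1287.4 − 1172 = -2459.40.
The gain is negative, so the high-risk type's incentive-compatibility constraint is satisfied.

-2459.40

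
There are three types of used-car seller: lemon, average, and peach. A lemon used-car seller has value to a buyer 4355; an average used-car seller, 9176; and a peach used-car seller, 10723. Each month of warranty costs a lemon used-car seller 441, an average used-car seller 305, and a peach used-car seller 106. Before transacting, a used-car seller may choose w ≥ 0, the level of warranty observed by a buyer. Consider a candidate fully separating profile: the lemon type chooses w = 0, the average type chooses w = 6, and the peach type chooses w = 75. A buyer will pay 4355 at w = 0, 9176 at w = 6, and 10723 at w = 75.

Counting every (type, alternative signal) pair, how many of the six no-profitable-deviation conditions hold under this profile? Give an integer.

3

Average (own payoff 9176 − 305×6 = 7346): to w=0 gives 4355 → no gain ✓; to w=75 gives 10723 − 305×75 = -12152 → no gain ✓.
Peach (own payoff 10723 − 106×75 = 2773): to w=0 gives 4355 → profitable ✗; to w=6 gives 9176 − 106×6 = 8540 → profitable ✗.
Lemon (own payoff 4355): to w=6 gives 9176 − 441×6 = 6530 → profitable ✗; to w=75 gives 10723 − 441×75 = -22352 → no gain ✓.
3 of the 6 constraints hold; not an equilibrium.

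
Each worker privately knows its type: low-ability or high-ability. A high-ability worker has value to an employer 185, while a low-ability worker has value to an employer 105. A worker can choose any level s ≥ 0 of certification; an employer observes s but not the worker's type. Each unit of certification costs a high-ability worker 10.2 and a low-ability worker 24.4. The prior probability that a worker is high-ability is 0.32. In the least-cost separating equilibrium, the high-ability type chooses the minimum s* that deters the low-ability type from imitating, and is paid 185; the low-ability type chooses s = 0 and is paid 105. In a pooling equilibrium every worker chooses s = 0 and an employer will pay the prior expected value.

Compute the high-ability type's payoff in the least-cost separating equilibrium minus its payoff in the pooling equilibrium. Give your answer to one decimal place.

Least-cost separating signal: s* solves 105 = 185 − 24.4·s*, so s* = (185 − 105)/24.4 ≈ 3.2787.
High-ability type's separating payoff: 185 − 10.2 × s* = 185 − 10.2 × (185 − 105)/24.4 = 185 − 816/24.4 ≈ 151.557.
Pooling payoff: 0.32 × 185 + 0.68 × 105 = 130.6.
Difference: 151.557 − 130.6 = 20.957, i.e. 21.0 to one decimal place.
The high-ability type prefers to separate.

21.0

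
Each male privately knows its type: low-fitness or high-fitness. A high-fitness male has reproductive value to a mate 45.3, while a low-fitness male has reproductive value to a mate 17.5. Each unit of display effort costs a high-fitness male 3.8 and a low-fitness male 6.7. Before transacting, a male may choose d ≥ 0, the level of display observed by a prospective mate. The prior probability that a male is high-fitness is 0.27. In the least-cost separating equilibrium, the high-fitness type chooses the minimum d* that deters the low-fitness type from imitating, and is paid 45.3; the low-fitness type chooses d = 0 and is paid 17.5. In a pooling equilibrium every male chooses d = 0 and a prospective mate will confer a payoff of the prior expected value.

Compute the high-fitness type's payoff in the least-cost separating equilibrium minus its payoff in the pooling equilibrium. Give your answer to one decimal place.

Least-cost separating signal: d* solves 17.5 = 45.3 − 6.7·d*, so d* = (45.3 − 17.5)/6.7 ≈ 4.1493.
High-fitness type's separating payoff: 45.3 − 3.8 × d* = 45.3 − 3.8 × (45.3 − 17.5)/6.7 = 45.3 − 105.64/6.7 ≈ 29.533.
Pooling payoff: 0.27 × 45.3 + 0.73 × 17.5 = 25.006.
Difference: 29.533 − 25.006 = 4.527, i.e. 4.5 to one decimal place.
The high-fitness type prefers to separate.

4.5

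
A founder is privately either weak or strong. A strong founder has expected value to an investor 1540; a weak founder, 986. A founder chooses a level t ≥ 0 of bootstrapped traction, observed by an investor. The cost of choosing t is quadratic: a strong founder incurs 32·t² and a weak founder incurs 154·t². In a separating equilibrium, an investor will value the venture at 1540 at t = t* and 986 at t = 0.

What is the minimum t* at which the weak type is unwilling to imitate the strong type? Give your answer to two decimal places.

The weak type at t = 0 receives 986; imitating at t* yields 1540 − 154·t*².
Indifference: 986 = 1540 − 154·t*², so t*² = (1540 − 986) / 154 ≈ 3.5974.
t* = √3.5974 ≈ 1.90.

1.90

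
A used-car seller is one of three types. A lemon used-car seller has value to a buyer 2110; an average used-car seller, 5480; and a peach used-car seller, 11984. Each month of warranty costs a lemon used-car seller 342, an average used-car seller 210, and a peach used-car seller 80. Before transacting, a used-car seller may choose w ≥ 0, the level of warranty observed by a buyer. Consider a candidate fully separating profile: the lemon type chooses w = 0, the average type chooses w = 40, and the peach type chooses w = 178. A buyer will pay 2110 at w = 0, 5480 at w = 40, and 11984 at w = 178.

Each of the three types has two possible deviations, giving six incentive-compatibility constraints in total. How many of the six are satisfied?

Peach (own payoff 11984 − 80×178 = -2256): to w=0 gives 2110 → profitable ✗; to w=40 gives 5480 − 80×40 = 2280 → profitable ✗.
Average (own payoff 5480 − 210×40 = -2920): to w=0 gives 2110 → profitable ✗; to w=178 gives 11984 − 210×178 = -25396 → no gain ✓.
Lemon (own payoff 2110): to w=40 gives 5480 − 342×40 = -8200 → no gain ✓; to w=178 gives 11984 − 342×178 = -48892 → no gain ✓.
3 of the 6 constraints hold; not an equilibrium.

3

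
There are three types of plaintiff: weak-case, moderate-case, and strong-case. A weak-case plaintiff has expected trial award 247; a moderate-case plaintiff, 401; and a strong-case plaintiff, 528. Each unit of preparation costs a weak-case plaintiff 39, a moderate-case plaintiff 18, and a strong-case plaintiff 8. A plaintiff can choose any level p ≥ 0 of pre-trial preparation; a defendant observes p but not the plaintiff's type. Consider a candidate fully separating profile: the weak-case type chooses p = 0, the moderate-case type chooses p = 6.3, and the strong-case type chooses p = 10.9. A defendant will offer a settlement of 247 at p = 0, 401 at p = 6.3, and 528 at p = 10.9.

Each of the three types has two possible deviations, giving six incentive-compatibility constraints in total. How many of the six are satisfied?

5

Strong-case (own payoff 528 − 8×10.9 = 440.8): to p=0 gives 247 → no gain ✓; to p=6.3 gives 401 − 8×6.3 = 350.6 → no gain ✓.
Moderate-case (own payoff 401 − 18×6.3 = 287.6): to p=0 gives 247 → no gain ✓; to p=10.9 gives 528 − 18×10.9 = 331.8 → profitable ✗.
Weak-case (own payoff 247): to p=6.3 gives 401 − 39×6.3 = 155.3 → no gain ✓; to p=10.9 gives 528 − 39×10.9 = 102.9 → no gain ✓.
5 of the 6 constraints hold; not an equilibrium.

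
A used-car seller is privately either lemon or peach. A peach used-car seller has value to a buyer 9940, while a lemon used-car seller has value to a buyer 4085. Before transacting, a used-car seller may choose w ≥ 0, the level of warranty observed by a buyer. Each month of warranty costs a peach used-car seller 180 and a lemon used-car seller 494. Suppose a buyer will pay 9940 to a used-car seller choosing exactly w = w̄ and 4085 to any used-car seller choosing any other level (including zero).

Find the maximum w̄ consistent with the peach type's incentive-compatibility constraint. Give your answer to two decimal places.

Choosing w̄ yields the peach type 9940 − 180·w̄; choosing zero yields 4085.
The peach type is indifferent at 9940 − 180·w̄ = 4085, i.e. w̄ = (9940 − 4085) / 180 ≈ 32.53.
For any w̄ above 32.53 the peach type would rather pool at zero, so separation collapses.

32.53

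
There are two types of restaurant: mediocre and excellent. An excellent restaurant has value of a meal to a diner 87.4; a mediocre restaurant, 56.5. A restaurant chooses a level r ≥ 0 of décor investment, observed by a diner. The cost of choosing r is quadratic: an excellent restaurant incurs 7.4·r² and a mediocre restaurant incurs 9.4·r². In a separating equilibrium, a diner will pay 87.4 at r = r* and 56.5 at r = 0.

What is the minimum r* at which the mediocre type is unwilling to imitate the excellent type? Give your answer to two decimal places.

The mediocre type at r = 0 receives 56.5; imitating at r* yields 87.4 − 9.4·r*².
Indifference: 56.5 = 87.4 − 9.4·r*², so r*² = (87.4 − 56.5) / 9.4 ≈ 3.2872.
r* = √3.2872 ≈ 1.81.

1.81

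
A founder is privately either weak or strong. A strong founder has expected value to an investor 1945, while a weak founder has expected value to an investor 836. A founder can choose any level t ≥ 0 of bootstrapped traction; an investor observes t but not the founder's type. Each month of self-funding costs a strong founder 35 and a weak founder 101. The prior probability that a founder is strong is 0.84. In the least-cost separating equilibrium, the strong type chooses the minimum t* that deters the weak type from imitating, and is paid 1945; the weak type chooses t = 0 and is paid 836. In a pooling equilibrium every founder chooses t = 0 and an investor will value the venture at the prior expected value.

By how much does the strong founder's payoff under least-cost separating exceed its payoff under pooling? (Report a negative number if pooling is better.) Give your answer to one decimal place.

Least-cost separating signal: t* solves 836 = 1945 − 101·t*, so t* = (1945 − 836)/101 ≈ 10.9802.
Strong type's separating payoff: 1945 − 35 × t* = 1945 − 35 × (1945 − 836)/101 = 1945 − 38815/101 ≈ 1560.693.
Pooling payoff: 0.84 × 1945 + 0.16 × 836 = 1767.56.
Difference: 1560.693 − 1767.56 = -206.867, i.e. -206.9 to one decimal place.
The strong type would prefer the pooling outcome.

-206.9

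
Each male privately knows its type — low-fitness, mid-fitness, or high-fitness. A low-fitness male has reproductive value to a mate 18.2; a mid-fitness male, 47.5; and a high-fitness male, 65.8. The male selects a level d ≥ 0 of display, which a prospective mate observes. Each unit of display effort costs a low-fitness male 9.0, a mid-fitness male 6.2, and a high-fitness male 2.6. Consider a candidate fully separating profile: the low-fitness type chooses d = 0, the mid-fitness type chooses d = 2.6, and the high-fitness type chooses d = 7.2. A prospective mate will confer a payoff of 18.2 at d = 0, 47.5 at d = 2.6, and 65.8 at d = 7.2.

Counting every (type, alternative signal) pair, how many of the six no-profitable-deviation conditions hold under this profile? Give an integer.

Low-fitness (own payoff 18.2): to d=2.6 gives 47.5 − 9.0×2.6 = 24.1 → profitable ✗; to d=7.2 gives 65.8 − 9.0×7.2 = 1 → no gain ✓.
Mid-fitness (own payoff 47.5 − 6.2×2.6 = 31.38): to d=0 gives 18.2 → no gain ✓; to d=7.2 gives 65.8 − 6.2×7.2 = 21.16 → no gain ✓.
High-fitness (own payoff 65.8 − 2.6×7.2 = 47.08): to d=0 gives 18.2 → no gain ✓; to d=2.6 gives 47.5 − 2.6×2.6 = 40.74 → no gain ✓.
5 of the 6 constraints hold; not an equilibrium.

5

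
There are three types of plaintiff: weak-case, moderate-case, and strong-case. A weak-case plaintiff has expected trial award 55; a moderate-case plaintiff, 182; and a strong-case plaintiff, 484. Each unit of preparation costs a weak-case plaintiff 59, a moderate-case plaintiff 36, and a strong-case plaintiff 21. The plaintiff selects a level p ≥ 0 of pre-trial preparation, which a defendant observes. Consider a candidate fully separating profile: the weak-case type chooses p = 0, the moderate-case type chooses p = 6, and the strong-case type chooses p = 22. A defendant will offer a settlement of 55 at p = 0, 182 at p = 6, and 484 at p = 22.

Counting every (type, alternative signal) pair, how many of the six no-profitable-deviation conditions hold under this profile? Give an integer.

3

Weak-case (own payoff 55): to p=6 gives 182 − 59×6 = -172 → no gain ✓; to p=22 gives 484 − 59×22 = -814 → no gain ✓.
Moderate-case (own payoff 182 − 36×6 = -34): to p=0 gives 55 → profitable ✗; to p=22 gives 484 − 36×22 = -308 → no gain ✓.
Strong-case (own payoff 484 − 21×22 = 22): to p=0 gives 55 → profitable ✗; to p=6 gives 182 − 21×6 = 56 → profitable ✗.
3 of the 6 constraints hold; not an equilibrium.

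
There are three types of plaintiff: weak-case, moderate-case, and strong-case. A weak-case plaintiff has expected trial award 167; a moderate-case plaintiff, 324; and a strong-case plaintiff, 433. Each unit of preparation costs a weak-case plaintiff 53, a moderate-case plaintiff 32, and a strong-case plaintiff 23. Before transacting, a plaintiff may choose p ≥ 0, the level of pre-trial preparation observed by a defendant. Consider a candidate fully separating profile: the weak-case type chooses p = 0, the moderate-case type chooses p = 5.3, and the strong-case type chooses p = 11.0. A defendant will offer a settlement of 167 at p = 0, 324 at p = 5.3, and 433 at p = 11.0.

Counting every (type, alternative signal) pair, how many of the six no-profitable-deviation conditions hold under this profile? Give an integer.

Strong-case (own payoff 433 − 23×11.0 = 180): to p=0 gives 167 → no gain ✓; to p=5.3 gives 324 − 23×5.3 = 202.1 → profitable ✗.
Weak-case (own payoff 167): to p=5.3 gives 324 − 53×5.3 = 43.1 → no gain ✓; to p=11.0 gives 433 − 53×11.0 = -150 → no gain ✓.
Moderate-case (own payoff 324 − 32×5.3 = 154.4): to p=0 gives 167 → profitable ✗; to p=11.0 gives 433 − 32×11.0 = 81 → no gain ✓.
4 of the 6 constraints hold; not an equilibrium.

4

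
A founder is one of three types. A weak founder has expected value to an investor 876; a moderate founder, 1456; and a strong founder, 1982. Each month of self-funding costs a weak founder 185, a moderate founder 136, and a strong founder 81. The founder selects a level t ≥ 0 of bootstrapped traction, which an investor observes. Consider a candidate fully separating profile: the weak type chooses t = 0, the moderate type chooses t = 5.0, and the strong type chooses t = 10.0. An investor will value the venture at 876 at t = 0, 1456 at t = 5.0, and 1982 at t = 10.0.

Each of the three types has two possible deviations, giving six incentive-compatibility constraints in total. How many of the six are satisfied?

5

Weak (own payoff 876): to t=5.0 gives 1456 − 185×5.0 = 531 → no gain ✓; to t=10.0 gives 1982 − 185×10.0 = 132 → no gain ✓.
Moderate (own payoff 1456 − 136×5.0 = 776): to t=0 gives 876 → profitable ✗; to t=10.0 gives 1982 − 136×10.0 = 622 → no gain ✓.
Strong (own payoff 1982 − 81×10.0 = 1172): to t=0 gives 876 → no gain ✓; to t=5.0 gives 1456 − 81×5.0 = 1051 → no gain ✓.
5 of the 6 constraints hold; not an equilibrium.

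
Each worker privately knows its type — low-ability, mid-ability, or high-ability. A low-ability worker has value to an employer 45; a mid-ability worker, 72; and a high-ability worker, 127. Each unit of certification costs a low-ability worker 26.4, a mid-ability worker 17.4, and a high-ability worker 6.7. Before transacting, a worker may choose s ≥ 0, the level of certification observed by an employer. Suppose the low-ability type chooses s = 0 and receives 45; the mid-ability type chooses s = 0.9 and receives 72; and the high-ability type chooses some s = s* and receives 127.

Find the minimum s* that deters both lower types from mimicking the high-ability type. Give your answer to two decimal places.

4.06

Mid-ability type (on-path payoff 72 − 17.4×0.9 = 56.34) won't mimic when 56.34 ≥ 127 − 17.4·s*, i.e. s* ≥ 4.06.
Low-ability type (on-path payoff 45) won't mimic when 45 ≥ 127 − 26.4·s*, i.e. s* ≥ 3.11.
Both must hold, so s* = max(3.11, 4.06) = 4.06. The mid-ability type's constraint binds.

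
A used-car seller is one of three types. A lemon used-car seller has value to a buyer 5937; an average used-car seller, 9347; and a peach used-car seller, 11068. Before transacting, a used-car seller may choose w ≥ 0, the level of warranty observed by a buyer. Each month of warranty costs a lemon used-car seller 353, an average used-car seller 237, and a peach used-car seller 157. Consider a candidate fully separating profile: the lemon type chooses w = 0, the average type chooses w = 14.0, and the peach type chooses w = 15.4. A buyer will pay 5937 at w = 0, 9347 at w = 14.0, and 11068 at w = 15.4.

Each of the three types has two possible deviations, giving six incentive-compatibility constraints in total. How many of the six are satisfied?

5

Average (own payoff 9347 − 237×14.0 = 6029): to w=0 gives 5937 → no gain ✓; to w=15.4 gives 11068 − 237×15.4 = 7418.2 → profitable ✗.
Peach (own payoff 11068 − 157×15.4 = 8650.2): to w=0 gives 5937 → no gain ✓; to w=14.0 gives 9347 − 157×14.0 = 7149 → no gain ✓.
Lemon (own payoff 5937): to w=14.0 gives 9347 − 353×14.0 = 4405 → no gain ✓; to w=15.4 gives 11068 − 353×15.4 = 5631.8 → no gain ✓.
5 of the 6 constraints hold; not an equilibrium.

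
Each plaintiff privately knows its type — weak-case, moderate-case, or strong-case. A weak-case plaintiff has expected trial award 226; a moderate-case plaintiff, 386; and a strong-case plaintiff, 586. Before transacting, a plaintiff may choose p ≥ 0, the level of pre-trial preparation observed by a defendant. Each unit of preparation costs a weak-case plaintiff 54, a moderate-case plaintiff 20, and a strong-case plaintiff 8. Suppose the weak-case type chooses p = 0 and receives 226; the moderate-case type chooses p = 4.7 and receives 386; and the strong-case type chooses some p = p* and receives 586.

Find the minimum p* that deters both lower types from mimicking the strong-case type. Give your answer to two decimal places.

Weak-case type (on-path payoff 226) won't mimic when 226 ≥ 586 − 54·p*, i.e. p* ≥ 6.67.
Moderate-case type (on-path payoff 386 − 20×4.7 = 292) won't mimic when 292 ≥ 586 − 20·p*, i.e. p* ≥ 14.70.
Both must hold, so p* = max(6.67, 14.70) = 14.70. The moderate-case type's constraint binds.

14.70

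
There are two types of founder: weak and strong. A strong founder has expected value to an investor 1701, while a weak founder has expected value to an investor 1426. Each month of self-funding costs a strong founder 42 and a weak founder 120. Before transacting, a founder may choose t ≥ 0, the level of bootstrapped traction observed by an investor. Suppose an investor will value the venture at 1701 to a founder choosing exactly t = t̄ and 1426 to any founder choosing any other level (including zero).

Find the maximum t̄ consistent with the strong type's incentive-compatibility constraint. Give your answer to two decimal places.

Choosing t̄ yields the strong type 1701 − 42·t̄; choosing zero yields 1426.
The strong type is indifferent at 1701 − 42·t̄ = 1426, i.e. t̄ = (1701 − 1426) / 42 ≈ 6.55.
For any t̄ above 6.55 the strong type would rather pool at zero, so separation collapses.

6.55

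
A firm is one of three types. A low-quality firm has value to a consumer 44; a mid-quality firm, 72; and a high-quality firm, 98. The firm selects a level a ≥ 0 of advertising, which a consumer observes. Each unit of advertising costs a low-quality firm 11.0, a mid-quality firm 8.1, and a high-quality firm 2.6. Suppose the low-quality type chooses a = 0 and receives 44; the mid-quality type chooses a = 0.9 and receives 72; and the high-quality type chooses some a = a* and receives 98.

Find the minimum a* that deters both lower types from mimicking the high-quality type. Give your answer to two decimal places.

Low-quality type (on-path payoff 44) won't mimic when 44 ≥ 98 − 11.0·a*, i.e. a* ≥ 4.91.
Mid-quality type (on-path payoff 72 − 8.1×0.9 = 64.71) won't mimic when 64.71 ≥ 98 − 8.1·a*, i.e. a* ≥ 4.11.
Both must hold, so a* = max(4.91, 4.11) = 4.91. The low-quality type's constraint binds.

4.91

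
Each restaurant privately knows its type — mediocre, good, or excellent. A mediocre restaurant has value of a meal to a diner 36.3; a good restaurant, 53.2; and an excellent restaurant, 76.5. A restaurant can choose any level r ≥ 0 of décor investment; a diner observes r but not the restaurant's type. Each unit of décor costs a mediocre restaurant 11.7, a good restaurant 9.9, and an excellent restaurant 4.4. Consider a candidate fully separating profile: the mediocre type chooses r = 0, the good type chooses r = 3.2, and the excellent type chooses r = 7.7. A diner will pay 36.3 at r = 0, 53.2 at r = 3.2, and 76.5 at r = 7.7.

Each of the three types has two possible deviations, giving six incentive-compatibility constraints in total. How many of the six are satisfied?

5

Mediocre (own payoff 36.3): to r=3.2 gives 53.2 − 11.7×3.2 = 15.76 → no gain ✓; to r=7.7 gives 76.5 − 11.7×7.7 = -13.59 → no gain ✓.
Excellent (own payoff 76.5 − 4.4×7.7 = 42.62): to r=0 gives 36.3 → no gain ✓; to r=3.2 gives 53.2 − 4.4×3.2 = 39.12 → no gain ✓.
Good (own payoff 53.2 − 9.9×3.2 = 21.52): to r=0 gives 36.3 → profitable ✗; to r=7.7 gives 76.5 − 9.9×7.7 = 0.27 → no gain ✓.
5 of the 6 constraints hold; not an equilibrium.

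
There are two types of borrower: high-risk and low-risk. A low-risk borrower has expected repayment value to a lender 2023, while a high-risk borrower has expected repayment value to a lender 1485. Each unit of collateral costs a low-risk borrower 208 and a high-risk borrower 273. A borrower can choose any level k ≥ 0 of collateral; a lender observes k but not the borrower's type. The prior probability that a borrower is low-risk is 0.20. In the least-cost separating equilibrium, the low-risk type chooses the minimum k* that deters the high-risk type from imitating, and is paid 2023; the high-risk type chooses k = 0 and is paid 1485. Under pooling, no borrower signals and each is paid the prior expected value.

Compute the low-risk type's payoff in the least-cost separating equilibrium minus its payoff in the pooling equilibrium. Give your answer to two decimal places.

20.50

Least-cost separating signal: k* solves 1485 = 2023 − 273·k*, so k* = (2023 − 1485)/273 ≈ 1.9707.
Low-risk type's separating payoff: 2023 − 208 × k* = 2023 − 208 × (2023 − 1485)/273 = 2023 − 111904/273 ≈ 1613.0952.
Pooling payoff: 0.20 × 2023 + 0.80 × 1485 = 1592.6.
Difference: 1613.0952 − 1592.6 = 20.4952, i.e. 20.50 to two decimal places.
The low-risk type prefers to separate.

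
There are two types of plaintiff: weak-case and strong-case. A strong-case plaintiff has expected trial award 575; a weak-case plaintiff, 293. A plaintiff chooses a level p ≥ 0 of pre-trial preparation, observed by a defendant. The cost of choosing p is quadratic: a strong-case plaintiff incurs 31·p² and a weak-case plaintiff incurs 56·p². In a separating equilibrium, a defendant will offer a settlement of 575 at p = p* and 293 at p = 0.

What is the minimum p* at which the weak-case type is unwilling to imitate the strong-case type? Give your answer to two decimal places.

The weak-case type at p = 0 receives 293; imitating at p* yields 575 − 56·p*².
Indifference: 293 = 575 − 56·p*², so p*² = (575 − 293) / 56 ≈ 5.0357.
p* = √5.0357 ≈ 2.24.

2.24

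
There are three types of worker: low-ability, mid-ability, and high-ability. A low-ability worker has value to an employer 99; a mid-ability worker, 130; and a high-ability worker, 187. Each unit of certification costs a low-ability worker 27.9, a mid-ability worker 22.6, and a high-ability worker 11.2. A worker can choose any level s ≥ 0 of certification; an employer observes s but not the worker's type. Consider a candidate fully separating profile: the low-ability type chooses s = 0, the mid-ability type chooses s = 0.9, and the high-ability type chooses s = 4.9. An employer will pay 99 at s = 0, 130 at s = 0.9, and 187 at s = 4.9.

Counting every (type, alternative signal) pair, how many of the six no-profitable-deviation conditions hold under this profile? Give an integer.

5

Low-ability (own payoff 99): to s=0.9 gives 130 − 27.9×0.9 = 104.89 → profitable ✗; to s=4.9 gives 187 − 27.9×4.9 = 50.29 → no gain ✓.
Mid-ability (own payoff 130 − 22.6×0.9 = 109.66): to s=0 gives 99 → no gain ✓; to s=4.9 gives 187 − 22.6×4.9 = 76.26 → no gain ✓.
High-ability (own payoff 187 − 11.2×4.9 = 132.12): to s=0 gives 99 → no gain ✓; to s=0.9 gives 130 − 11.2×0.9 = 119.92 → no gain ✓.
5 of the 6 constraints hold; not an equilibrium.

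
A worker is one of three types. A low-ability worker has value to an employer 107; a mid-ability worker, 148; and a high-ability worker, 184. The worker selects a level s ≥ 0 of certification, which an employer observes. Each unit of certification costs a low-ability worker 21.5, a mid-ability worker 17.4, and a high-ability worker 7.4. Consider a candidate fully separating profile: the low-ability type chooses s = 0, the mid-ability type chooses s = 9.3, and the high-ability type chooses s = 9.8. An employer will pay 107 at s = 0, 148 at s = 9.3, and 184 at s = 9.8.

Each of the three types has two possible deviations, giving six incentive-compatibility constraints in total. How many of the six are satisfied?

4

High-ability (own payoff 184 − 7.4×9.8 = 111.48): to s=0 gives 107 → no gain ✓; to s=9.3 gives 148 − 7.4×9.3 = 79.18 → no gain ✓.
Low-ability (own payoff 107): to s=9.3 gives 148 − 21.5×9.3 = -51.95 → no gain ✓; to s=9.8 gives 184 − 21.5×9.8 = -26.7 → no gain ✓.
Mid-ability (own payoff 148 − 17.4×9.3 = -13.82): to s=0 gives 107 → profitable ✗; to s=9.8 gives 184 − 17.4×9.8 = 13.48 → profitable ✗.
4 of the 6 constraints hold; not an equilibrium.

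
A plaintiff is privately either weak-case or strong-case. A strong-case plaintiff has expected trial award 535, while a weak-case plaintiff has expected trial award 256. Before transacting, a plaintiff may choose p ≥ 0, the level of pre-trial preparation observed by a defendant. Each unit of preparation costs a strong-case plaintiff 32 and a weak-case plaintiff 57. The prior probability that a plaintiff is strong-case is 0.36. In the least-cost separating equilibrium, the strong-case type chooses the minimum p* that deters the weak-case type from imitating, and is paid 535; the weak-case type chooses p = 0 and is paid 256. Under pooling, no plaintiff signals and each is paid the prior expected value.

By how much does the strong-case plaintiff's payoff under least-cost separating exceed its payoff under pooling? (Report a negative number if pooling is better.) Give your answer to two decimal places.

21.93

Least-cost separating signal: p* solves 256 = 535 − 57·p*, so p* = (535 − 256)/57 ≈ 4.8947.
Strong-case type's separating payoff: 535 − 32 × p* = 535 − 32 × (535 − 256)/57 = 535 − 8928/57 ≈ 378.3684.
Pooling payoff: 0.36 × 535 + 0.64 × 256 = 356.44.
Difference: 378.3684 − 356.44 = 21.9284, i.e. 21.93 to two decimal places.
The strong-case type prefers to separate.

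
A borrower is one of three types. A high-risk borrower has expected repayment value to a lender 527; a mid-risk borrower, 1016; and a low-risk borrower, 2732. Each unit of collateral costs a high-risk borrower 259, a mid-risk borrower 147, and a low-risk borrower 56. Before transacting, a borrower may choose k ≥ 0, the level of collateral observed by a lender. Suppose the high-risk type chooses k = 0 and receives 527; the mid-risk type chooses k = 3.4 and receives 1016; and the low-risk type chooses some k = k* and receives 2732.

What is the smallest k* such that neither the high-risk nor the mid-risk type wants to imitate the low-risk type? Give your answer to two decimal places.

Mid-risk type (on-path payoff 1016 − 147×3.4 = 516.2) won't mimic when 516.2 ≥ 2732 − 147·k*, i.e. k* ≥ 15.07.
High-risk type (on-path payoff 527) won't mimic when 527 ≥ 2732 − 259·k*, i.e. k* ≥ 8.51.
Both must hold, so k* = max(8.51, 15.07) = 15.07. The mid-risk type's constraint binds.

15.07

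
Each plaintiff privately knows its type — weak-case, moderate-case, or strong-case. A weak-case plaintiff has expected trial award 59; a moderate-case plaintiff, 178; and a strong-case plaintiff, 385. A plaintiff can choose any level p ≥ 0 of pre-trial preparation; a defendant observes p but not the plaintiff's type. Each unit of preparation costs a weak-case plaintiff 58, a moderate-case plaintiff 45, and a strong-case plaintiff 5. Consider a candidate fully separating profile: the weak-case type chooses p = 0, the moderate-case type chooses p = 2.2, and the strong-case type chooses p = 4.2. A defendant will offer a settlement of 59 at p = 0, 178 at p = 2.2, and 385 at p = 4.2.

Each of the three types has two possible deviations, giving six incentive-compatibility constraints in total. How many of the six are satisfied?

4

Weak-case (own payoff 59): to p=2.2 gives 178 − 58×2.2 = 50.4 → no gain ✓; to p=4.2 gives 385 − 58×4.2 = 141.4 → profitable ✗.
Moderate-case (own payoff 178 − 45×2.2 = 79): to p=0 gives 59 → no gain ✓; to p=4.2 gives 385 − 45×4.2 = 196 → profitable ✗.
Strong-case (own payoff 385 − 5×4.2 = 364): to p=0 gives 59 → no gain ✓; to p=2.2 gives 178 − 5×2.2 = 167 → no gain ✓.
4 of the 6 constraints hold; not an equilibrium.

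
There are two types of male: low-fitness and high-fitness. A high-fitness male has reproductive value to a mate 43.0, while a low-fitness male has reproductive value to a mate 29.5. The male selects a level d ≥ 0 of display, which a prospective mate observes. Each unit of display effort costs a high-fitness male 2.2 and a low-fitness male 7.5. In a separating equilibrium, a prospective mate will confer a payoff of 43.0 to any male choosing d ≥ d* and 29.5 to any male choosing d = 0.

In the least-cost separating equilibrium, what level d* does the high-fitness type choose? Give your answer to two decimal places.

1.80

A low-fitness male choosing d = 0 receives 29.5.
Imitating at d* instead would pay 43.0 at cost 7.5·d*, netting 43.0 − 7.5·d*.
Indifference: 29.5 = 43.0 − 7.5·d*, so d* = (43.0 − 29.5) / 7.5 = 1.80.
At d* the low-fitness type's incentive constraint just binds; the high-fitness type strictly prefers d* since its per-unit cost is lower.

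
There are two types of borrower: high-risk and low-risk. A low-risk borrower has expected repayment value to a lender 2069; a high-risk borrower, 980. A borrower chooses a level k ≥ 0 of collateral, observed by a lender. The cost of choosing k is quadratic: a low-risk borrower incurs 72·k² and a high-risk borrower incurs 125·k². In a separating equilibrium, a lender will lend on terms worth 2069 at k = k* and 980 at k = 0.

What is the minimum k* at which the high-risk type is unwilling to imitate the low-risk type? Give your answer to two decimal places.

The high-risk type at k = 0 receives 980; imitating at k* yields 2069 − 125·k*².
Indifference: 980 = 2069 − 125·k*², so k*² = (2069 − 980) / 125 = 8.712.
k* = √8.712 ≈ 2.95.

2.95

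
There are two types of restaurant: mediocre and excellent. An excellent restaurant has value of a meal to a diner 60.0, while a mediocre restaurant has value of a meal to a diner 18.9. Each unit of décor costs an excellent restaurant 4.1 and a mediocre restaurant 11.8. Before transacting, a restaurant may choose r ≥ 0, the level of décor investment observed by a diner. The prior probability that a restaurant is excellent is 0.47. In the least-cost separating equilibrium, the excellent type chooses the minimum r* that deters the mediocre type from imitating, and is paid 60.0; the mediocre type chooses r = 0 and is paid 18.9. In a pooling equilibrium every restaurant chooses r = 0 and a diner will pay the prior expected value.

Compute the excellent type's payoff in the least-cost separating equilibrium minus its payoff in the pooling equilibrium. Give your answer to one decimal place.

7.5

Least-cost separating signal: r* solves 18.9 = 60.0 − 11.8·r*, so r* = (60.0 − 18.9)/11.8 ≈ 3.4831.
Excellent type's separating payoff: 60.0 − 4.1 × r* = 60.0 − 4.1 × (60.0 − 18.9)/11.8 = 60.0 − 168.51/11.8 ≈ 45.719.
Pooling payoff: 0.47 × 60.0 + 0.53 × 18.9 = 38.217.
Difference: 45.719 − 38.217 = 7.502, i.e. 7.5 to one decimal place.
The excellent type prefers to separate.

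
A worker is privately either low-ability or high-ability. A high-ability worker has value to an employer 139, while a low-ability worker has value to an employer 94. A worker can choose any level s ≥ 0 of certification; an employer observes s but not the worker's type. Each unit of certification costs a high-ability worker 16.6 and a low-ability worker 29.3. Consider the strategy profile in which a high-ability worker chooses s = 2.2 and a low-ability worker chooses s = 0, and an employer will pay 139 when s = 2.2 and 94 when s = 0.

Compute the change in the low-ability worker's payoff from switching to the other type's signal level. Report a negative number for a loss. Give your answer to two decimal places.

-19.46

Playing s = 0 the low-ability worker receives 94.
Deviating to s = 2.2 brings payment 139 at cost 29.3 × 2.2 = 64.46, netting 74.54.
Gain from deviating: 74.54 − 94 = -19.46.
The gain is negative, so the low-ability type's incentive-compatibility constraint is satisfied.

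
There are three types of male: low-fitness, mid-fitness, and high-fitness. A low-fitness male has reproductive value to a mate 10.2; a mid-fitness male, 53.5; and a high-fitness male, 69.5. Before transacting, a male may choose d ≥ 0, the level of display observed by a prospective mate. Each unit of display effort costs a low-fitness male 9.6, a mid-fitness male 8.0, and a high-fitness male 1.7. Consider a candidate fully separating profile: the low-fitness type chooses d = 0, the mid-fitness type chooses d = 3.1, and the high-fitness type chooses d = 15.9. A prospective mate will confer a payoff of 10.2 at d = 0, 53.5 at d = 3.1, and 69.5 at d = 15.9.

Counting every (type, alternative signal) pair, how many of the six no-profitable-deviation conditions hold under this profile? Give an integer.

4

Low-fitness (own payoff 10.2): to d=3.1 gives 53.5 − 9.6×3.1 = 23.74 → profitable ✗; to d=15.9 gives 69.5 − 9.6×15.9 = -83.14 → no gain ✓.
High-fitness (own payoff 69.5 − 1.7×15.9 = 42.47): to d=0 gives 10.2 → no gain ✓; to d=3.1 gives 53.5 − 1.7×3.1 = 48.23 → profitable ✗.
Mid-fitness (own payoff 53.5 − 8.0×3.1 = 28.7): to d=0 gives 10.2 → no gain ✓; to d=15.9 gives 69.5 − 8.0×15.9 = -57.7 → no gain ✓.
4 of the 6 constraints hold; not an equilibrium.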